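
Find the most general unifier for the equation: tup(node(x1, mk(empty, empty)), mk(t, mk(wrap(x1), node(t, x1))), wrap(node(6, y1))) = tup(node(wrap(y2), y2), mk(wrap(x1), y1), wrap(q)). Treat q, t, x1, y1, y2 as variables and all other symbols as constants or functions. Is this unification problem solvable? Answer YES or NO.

Decompose tup/3: node(x1, mk(empty, empty)) = node(wrap(y2), y2),  mk(t, mk(wrap(x1), node(t, x1))) = mk(wrap(x1), y1),  wrap(node(6, y1)) = wrap(q).
Decompose node/2: x1 = wrap(y2),  mk(empty, empty) = y2.
Bind x1 := wrap(y2); substituting into the one remaining equation that mentions x1 gives: mk(t, mk(wrap(wrap(y2)), node(t, wrap(y2)))) = mk(wrap(wrap(y2)), y1).
Bind y2 := mk(empty, empty); substituting into the one remaining equation that mentions y2 gives: mk(t, mk(wrap(wrap(mk(empty, empty))), node(t, wrap(mk(empty, empty))))) = mk(wrap(wrap(mk(empty, empty))), y1). Substituting into the earlier binding gives x1 := wrap(mk(empty, empty)).
Decompose mk/2: t = wrap(wrap(mk(empty, empty))),  mk(wrap(wrap(mk(empty, empty))), node(t, wrap(mk(empty, empty)))) = y1.
Bind t := wrap(wrap(mk(empty, empty))); substituting into the one remaining equation that mentions t gives: mk(wrap(wrap(mk(empty, empty))), node(wrap(wrap(mk(empty, empty))), wrap(mk(empty, empty)))) = y1.
Bind y1 := mk(wrap(wrap(mk(empty, empty))), node(wrap(wrap(mk(empty, empty))), wrap(mk(empty, empty)))); substituting into the remaining equation gives: wrap(node(6, mk(wrap(wrap(mk(empty, empty))), node(wrap(wrap(mk(empty, empty))), wrap(mk(empty, empty)))))) = wrap(q).
Decompose wrap/1: node(6, mk(wrap(wrap(mk(empty, empty))), node(wrap(wrap(mk(empty, empty))), wrap(mk(empty, empty))))) = q.
Bind q := node(6, mk(wrap(wrap(mk(empty, empty))), node(wrap(wrap(mk(empty, empty))), wrap(mk(empty, empty))))).
No equations remain and no clash or occurs-check failure arose, so a unifier exists.

YES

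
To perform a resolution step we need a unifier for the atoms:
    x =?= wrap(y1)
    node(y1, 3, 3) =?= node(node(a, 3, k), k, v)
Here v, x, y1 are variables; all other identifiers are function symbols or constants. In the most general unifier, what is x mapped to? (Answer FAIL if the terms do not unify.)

Bind x := wrap(y1); no other remaining equation mentions x.
Decompose node/3: y1 =?= node(a, 3, k),  3 =?= k,  3 =?= v.
Bind y1 := node(a, 3, k); no other remaining equation mentions y1. Substituting into the earlier binding gives x := wrap(node(a, 3, k)).
Clash: constants 3 and k differ; no unifier exists.

FAIL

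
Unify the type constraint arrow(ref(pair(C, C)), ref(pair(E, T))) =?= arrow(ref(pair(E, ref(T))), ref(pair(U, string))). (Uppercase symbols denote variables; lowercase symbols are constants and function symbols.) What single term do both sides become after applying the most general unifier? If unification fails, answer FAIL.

Decompose arrow/2: ref(pair(C, C)) =?= ref(pair(E, ref(T))),  ref(pair(E, T)) =?= ref(pair(U, string)).
Decompose ref/1: pair(C, C) =?= pair(E, ref(T)).
Decompose pair/2: C =?= E,  C =?= ref(T).
Bind C := E; substituting into the one remaining equation that mentions C gives: E =?= ref(T).
Bind E := ref(T); substituting into the remaining equation gives: ref(pair(ref(T), T)) =?= ref(pair(U, string)). Substituting into the earlier binding gives C := ref(T).
Decompose ref/1: pair(ref(T), T) =?= pair(U, string).
Decompose pair/2: ref(T) =?= U,  T =?= string.
Bind U := ref(T); no other remaining equation mentions U.
Bind T := string. Substituting into the earlier bindings gives C := ref(string), E := ref(string), U := ref(string).
Applying the MGU to either side gives arrow(ref(pair(ref(string), ref(string))), ref(pair(ref(string), string))).

arrow(ref(pair(ref(string), ref(string))), ref(pair(ref(string), string)))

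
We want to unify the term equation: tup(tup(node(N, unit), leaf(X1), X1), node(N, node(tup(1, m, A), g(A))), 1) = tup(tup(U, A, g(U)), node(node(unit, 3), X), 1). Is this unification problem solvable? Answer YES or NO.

Decompose tup/3: tup(node(N, unit), leaf(X1), X1) = tup(U, A, g(U)),  node(N, node(tup(1, m, A), g(A))) = node(node(unit, 3), X),  1 = 1.
Decompose tup/3: node(N, unit) = U,  leaf(X1) = A,  X1 = g(U).
Bind U := node(N, unit); substituting into the one remaining equation that mentions U gives: X1 = g(node(N, unit)).
Bind A := leaf(X1); substituting into the one remaining equation that mentions A gives: node(N, node(tup(1, m, leaf(X1)), g(leaf(X1)))) = node(node(unit, 3), X).
Bind X1 := g(node(N, unit)); substituting into the one remaining equation that mentions X1 gives: node(N, node(tup(1, m, leaf(g(node(N, unit)))), g(leaf(g(node(N, unit)))))) = node(node(unit, 3), X). Substituting into the earlier binding gives A := leaf(g(node(N, unit))).
Decompose node/2: N = node(unit, 3),  node(tup(1, m, leaf(g(node(N, unit)))), g(leaf(g(node(N, unit))))) = X.
Bind N := node(unit, 3); substituting into the one remaining equation that mentions N gives: node(tup(1, m, leaf(g(node(node(unit, 3), unit)))), g(leaf(g(node(node(unit, 3), unit))))) = X. Substituting into the earlier bindings gives U := node(node(unit, 3), unit), A := leaf(g(node(node(unit, 3), unit))), X1 := g(node(node(unit, 3), unit)).
Bind X := node(tup(1, m, leaf(g(node(node(unit, 3), unit)))), g(leaf(g(node(node(unit, 3), unit))))); no other remaining equation mentions X.
Delete trivial equation 1 = 1.
No equations remain and no clash or occurs-check failure arose, so a unifier exists.

YES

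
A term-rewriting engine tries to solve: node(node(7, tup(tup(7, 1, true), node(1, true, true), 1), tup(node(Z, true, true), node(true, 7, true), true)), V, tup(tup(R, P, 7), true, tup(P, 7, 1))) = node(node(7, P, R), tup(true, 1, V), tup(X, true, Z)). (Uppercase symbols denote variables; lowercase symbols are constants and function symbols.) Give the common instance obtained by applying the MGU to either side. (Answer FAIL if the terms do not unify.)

Decompose node/3: node(7, tup(tup(7, 1, true), node(1, true, true), 1), tup(node(Z, true, true), node(true, 7, true), true)) = node(7, P, R),  V = tup(true, 1, V),  tup(tup(R, P, 7), true, tup(P, 7, 1)) = tup(X, true, Z).
Decompose node/3: 7 = 7,  tup(tup(7, 1, true), node(1, true, true), 1) = P,  tup(node(Z, true, true), node(true, 7, true), true) = R.
Delete trivial equation 7 = 7.
Bind P := tup(tup(7, 1, true), node(1, true, true), 1); substituting into the one remaining equation that mentions P gives: tup(tup(R, tup(tup(7, 1, true), node(1, true, true), 1), 7), true, tup(tup(tup(7, 1, true), node(1, true, true), 1), 7, 1)) = tup(X, true, Z).
Bind R := tup(node(Z, true, true), node(true, 7, true), true); substituting into the one remaining equation that mentions R gives: tup(tup(tup(node(Z, true, true), node(true, 7, true), true), tup(tup(7, 1, true), node(1, true, true), 1), 7), true, tup(tup(tup(7, 1, true), node(1, true, true), 1), 7, 1)) = tup(X, true, Z).
Occurs check fails: V occurs in tup(true, 1, V); the equation V = tup(true, 1, V) has no finite solution.

FAIL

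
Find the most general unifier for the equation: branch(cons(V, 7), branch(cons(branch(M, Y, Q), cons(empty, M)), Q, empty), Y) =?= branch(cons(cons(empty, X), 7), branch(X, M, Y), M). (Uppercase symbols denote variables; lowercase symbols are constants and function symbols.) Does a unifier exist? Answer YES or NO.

Decompose branch/3: cons(V, 7) =?= cons(cons(empty, X), 7),  branch(cons(branch(M, Y, Q), cons(empty, M)), Q, empty) =?= branch(X, M, Y),  Y =?= M.
Decompose cons/2: V =?= cons(empty, X),  7 =?= 7.
Bind V := cons(empty, X); no other remaining equation mentions V.
Delete trivial equation 7 =?= 7.
Decompose branch/3: cons(branch(M, Y, Q), cons(empty, M)) =?= X,  Q =?= M,  empty =?= Y.
Bind X := cons(branch(M, Y, Q), cons(empty, M)); no other remaining equation mentions X. Substituting into the earlier binding gives V := cons(empty, cons(branch(M, Y, Q), cons(empty, M))).
Bind Q := M; no other remaining equation mentions Q. Substituting into the earlier bindings gives V := cons(empty, cons(branch(M, Y, M), cons(empty, M))), X := cons(branch(M, Y, M), cons(empty, M)).
Bind Y := empty; substituting into the remaining equation gives: empty =?= M. Substituting into the earlier bindings gives V := cons(empty, cons(branch(M, empty, M), cons(empty, M))), X := cons(branch(M, empty, M), cons(empty, M)).
Bind M := empty. Substituting into the earlier bindings gives V := cons(empty, cons(branch(empty, empty, empty), cons(empty, empty))), X := cons(branch(empty, empty, empty), cons(empty, empty)), Q := empty.
No equations remain and no clash or occurs-check failure arose, so a unifier exists.

YES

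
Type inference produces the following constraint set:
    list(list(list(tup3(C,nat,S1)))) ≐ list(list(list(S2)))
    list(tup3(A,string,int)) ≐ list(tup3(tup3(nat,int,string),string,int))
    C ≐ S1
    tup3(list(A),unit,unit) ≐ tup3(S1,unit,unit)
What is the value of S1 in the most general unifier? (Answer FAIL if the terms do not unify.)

list(tup3(nat,int,string))

Decompose list/1: list(list(tup3(C,nat,S1))) ≐ list(list(S2)).
Decompose list/1: list(tup3(C,nat,S1)) ≐ list(S2).
Decompose list/1: tup3(C,nat,S1) ≐ S2.
Bind S2 := tup3(C,nat,S1); no other remaining equation mentions S2.
Decompose list/1: tup3(A,string,int) ≐ tup3(tup3(nat,int,string),string,int).
Decompose tup3/3: A ≐ tup3(nat,int,string),  string ≐ string,  int ≐ int.
Bind A := tup3(nat,int,string); substituting into the one remaining equation that mentions A gives: tup3(list(tup3(nat,int,string)),unit,unit) ≐ tup3(S1,unit,unit).
Delete trivial equation string ≐ string.
Delete trivial equation int ≐ int.
Bind C := S1; no other remaining equation mentions C. Substituting into the earlier binding gives S2 := tup3(S1,nat,S1).
Decompose tup3/3: list(tup3(nat,int,string)) ≐ S1,  unit ≐ unit,  unit ≐ unit.
Bind S1 := list(tup3(nat,int,string)); no other remaining equation mentions S1. Substituting into the earlier bindings gives S2 := tup3(list(tup3(nat,int,string)),nat,list(tup3(nat,int,string))), C := list(tup3(nat,int,string)).
Delete trivial equation unit ≐ unit.
Delete trivial equation unit ≐ unit.
MGU = { S2 ↦ tup3(list(tup3(nat,int,string)),nat,list(tup3(nat,int,string))), A ↦ tup3(nat,int,string), C ↦ list(tup3(nat,int,string)), S1 ↦ list(tup3(nat,int,string)) }, so S1 ↦ list(tup3(nat,int,string)).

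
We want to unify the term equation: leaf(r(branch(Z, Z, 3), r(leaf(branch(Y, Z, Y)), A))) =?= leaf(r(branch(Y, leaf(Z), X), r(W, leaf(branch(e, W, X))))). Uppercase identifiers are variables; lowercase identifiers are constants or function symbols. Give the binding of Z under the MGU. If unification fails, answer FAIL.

FAIL

Decompose leaf/1: r(branch(Z, Z, 3), r(leaf(branch(Y, Z, Y)), A)) =?= r(branch(Y, leaf(Z), X), r(W, leaf(branch(e, W, X)))).
Decompose r/2: branch(Z, Z, 3) =?= branch(Y, leaf(Z), X),  r(leaf(branch(Y, Z, Y)), A) =?= r(W, leaf(branch(e, W, X))).
Decompose branch/3: Z =?= Y,  Z =?= leaf(Z),  3 =?= X.
Bind Z := Y; substituting into the 2 remaining equations that mention Z gives: Y =?= leaf(Y),  r(leaf(branch(Y, Y, Y)), A) =?= r(W, leaf(branch(e, W, X))).
Occurs check fails: Y occurs in leaf(Y); the equation Y =?= leaf(Y) has no finite solution.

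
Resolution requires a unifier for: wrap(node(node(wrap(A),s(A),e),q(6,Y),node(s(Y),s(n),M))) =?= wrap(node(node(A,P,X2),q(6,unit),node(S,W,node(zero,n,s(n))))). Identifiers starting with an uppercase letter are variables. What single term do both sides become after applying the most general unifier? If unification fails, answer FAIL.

FAIL

Decompose wrap/1: node(node(wrap(A),s(A),e),q(6,Y),node(s(Y),s(n),M)) =?= node(node(A,P,X2),q(6,unit),node(S,W,node(zero,n,s(n)))).
Decompose node/3: node(wrap(A),s(A),e) =?= node(A,P,X2),  q(6,Y) =?= q(6,unit),  node(s(Y),s(n),M) =?= node(S,W,node(zero,n,s(n))).
Decompose node/3: wrap(A) =?= A,  s(A) =?= P,  e =?= X2.
Occurs check fails: A occurs in wrap(A); the equation A =?= wrap(A) has no finite solution.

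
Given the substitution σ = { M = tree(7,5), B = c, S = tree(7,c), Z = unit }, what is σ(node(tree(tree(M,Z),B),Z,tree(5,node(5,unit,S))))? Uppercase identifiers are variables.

node(tree(tree(tree(7,5),unit),c),unit,tree(5,node(5,unit,tree(7,c))))

Replace each occurrence of M with tree(7,5).
Replace each occurrence of B with c.
Replace each occurrence of S with tree(7,c).
Replace each occurrence of Z with unit.
Result: node(tree(tree(tree(7,5),unit),c),unit,tree(5,node(5,unit,tree(7,c)))).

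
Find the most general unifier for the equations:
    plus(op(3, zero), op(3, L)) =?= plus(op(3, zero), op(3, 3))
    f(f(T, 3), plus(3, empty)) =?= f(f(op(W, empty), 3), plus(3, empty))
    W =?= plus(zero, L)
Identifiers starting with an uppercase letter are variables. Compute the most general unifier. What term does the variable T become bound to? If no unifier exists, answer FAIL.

Decompose plus/2: op(3, zero) =?= op(3, zero),  op(3, L) =?= op(3, 3).
Delete trivial equation op(3, zero) =?= op(3, zero).
Decompose op/2: 3 =?= 3,  L =?= 3.
Delete trivial equation 3 =?= 3.
Bind L := 3; substituting into the one remaining equation that mentions L gives: W =?= plus(zero, 3).
Decompose f/2: f(T, 3) =?= f(op(W, empty), 3),  plus(3, empty) =?= plus(3, empty).
Decompose f/2: T =?= op(W, empty),  3 =?= 3.
Bind T := op(W, empty); no other remaining equation mentions T.
Delete trivial equation 3 =?= 3.
Delete trivial equation plus(3, empty) =?= plus(3, empty).
Bind W := plus(zero, 3). Substituting into the earlier binding gives T := op(plus(zero, 3), empty).
MGU = { L ↦ 3, T ↦ op(plus(zero, 3), empty), W ↦ plus(zero, 3) }, so T ↦ op(plus(zero, 3), empty).

op(plus(zero, 3), empty)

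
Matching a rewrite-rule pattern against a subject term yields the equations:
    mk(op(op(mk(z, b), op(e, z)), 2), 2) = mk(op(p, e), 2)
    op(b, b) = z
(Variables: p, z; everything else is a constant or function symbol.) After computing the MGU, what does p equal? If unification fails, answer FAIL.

Decompose mk/2: op(op(mk(z, b), op(e, z)), 2) = op(p, e),  2 = 2.
Decompose op/2: op(mk(z, b), op(e, z)) = p,  2 = e.
Bind p := op(mk(z, b), op(e, z)); no other remaining equation mentions p.
Clash: constants 2 and e differ; no unifier exists.

FAIL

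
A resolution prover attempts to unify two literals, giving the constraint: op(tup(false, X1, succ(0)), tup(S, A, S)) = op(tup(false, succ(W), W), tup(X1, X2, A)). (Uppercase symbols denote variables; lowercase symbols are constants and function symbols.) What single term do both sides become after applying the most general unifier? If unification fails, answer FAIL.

op(tup(false, succ(succ(0)), succ(0)), tup(succ(succ(0)), succ(succ(0)), succ(succ(0))))

Decompose op/2: tup(false, X1, succ(0)) = tup(false, succ(W), W),  tup(S, A, S) = tup(X1, X2, A).
Decompose tup/3: false = false,  X1 = succ(W),  succ(0) = W.
Delete trivial equation false = false.
Bind X1 := succ(W); substituting into the one remaining equation that mentions X1 gives: tup(S, A, S) = tup(succ(W), X2, A).
Bind W := succ(0); substituting into the remaining equation gives: tup(S, A, S) = tup(succ(succ(0)), X2, A). Substituting into the earlier binding gives X1 := succ(succ(0)).
Decompose tup/3: S = succ(succ(0)),  A = X2,  S = A.
Bind S := succ(succ(0)); substituting into the one remaining equation that mentions S gives: succ(succ(0)) = A.
Bind A := X2; substituting into the remaining equation gives: succ(succ(0)) = X2.
Bind X2 := succ(succ(0)). Substituting into the earlier binding gives A := succ(succ(0)).
Applying the MGU to either side gives op(tup(false, succ(succ(0)), succ(0)), tup(succ(succ(0)), succ(succ(0)), succ(succ(0)))).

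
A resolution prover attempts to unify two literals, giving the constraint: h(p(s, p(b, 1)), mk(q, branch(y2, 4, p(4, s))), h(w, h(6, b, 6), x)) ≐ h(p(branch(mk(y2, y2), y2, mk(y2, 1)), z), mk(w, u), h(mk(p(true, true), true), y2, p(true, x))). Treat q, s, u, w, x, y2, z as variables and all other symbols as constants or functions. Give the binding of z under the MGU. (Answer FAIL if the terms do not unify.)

FAIL

Decompose h/3: p(s, p(b, 1)) ≐ p(branch(mk(y2, y2), y2, mk(y2, 1)), z),  mk(q, branch(y2, 4, p(4, s))) ≐ mk(w, u),  h(w, h(6, b, 6), x) ≐ h(mk(p(true, true), true), y2, p(true, x)).
Decompose p/2: s ≐ branch(mk(y2, y2), y2, mk(y2, 1)),  p(b, 1) ≐ z.
Bind s := branch(mk(y2, y2), y2, mk(y2, 1)); substituting into the one remaining equation that mentions s gives: mk(q, branch(y2, 4, p(4, branch(mk(y2, y2), y2, mk(y2, 1))))) ≐ mk(w, u).
Bind z := p(b, 1); no other remaining equation mentions z.
Decompose mk/2: q ≐ w,  branch(y2, 4, p(4, branch(mk(y2, y2), y2, mk(y2, 1)))) ≐ u.
Bind q := w; no other remaining equation mentions q.
Bind u := branch(y2, 4, p(4, branch(mk(y2, y2), y2, mk(y2, 1)))); no other remaining equation mentions u.
Decompose h/3: w ≐ mk(p(true, true), true),  h(6, b, 6) ≐ y2,  x ≐ p(true, x).
Bind w := mk(p(true, true), true); no other remaining equation mentions w. Substituting into the earlier binding gives q := mk(p(true, true), true).
Bind y2 := h(6, b, 6); no other remaining equation mentions y2. Substituting into the earlier bindings gives s := branch(mk(h(6, b, 6), h(6, b, 6)), h(6, b, 6), mk(h(6, b, 6), 1)), u := branch(h(6, b, 6), 4, p(4, branch(mk(h(6, b, 6), h(6, b, 6)), h(6, b, 6), mk(h(6, b, 6), 1)))).
Occurs check fails: x occurs in p(true, x); the equation x ≐ p(true, x) has no finite solution.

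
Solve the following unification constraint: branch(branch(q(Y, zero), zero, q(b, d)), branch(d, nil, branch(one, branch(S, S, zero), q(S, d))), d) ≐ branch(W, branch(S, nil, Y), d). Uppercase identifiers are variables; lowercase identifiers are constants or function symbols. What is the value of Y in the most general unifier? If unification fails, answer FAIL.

branch(one, branch(d, d, zero), q(d, d))

Decompose branch/3: branch(q(Y, zero), zero, q(b, d)) ≐ W,  branch(d, nil, branch(one, branch(S, S, zero), q(S, d))) ≐ branch(S, nil, Y),  d ≐ d.
Bind W := branch(q(Y, zero), zero, q(b, d)); no other remaining equation mentions W.
Decompose branch/3: d ≐ S,  nil ≐ nil,  branch(one, branch(S, S, zero), q(S, d)) ≐ Y.
Bind S := d; substituting into the one remaining equation that mentions S gives: branch(one, branch(d, d, zero), q(d, d)) ≐ Y.
Delete trivial equation nil ≐ nil.
Bind Y := branch(one, branch(d, d, zero), q(d, d)); no other remaining equation mentions Y. Substituting into the earlier binding gives W := branch(q(branch(one, branch(d, d, zero), q(d, d)), zero), zero, q(b, d)).
Delete trivial equation d ≐ d.
MGU = { W -> branch(q(branch(one, branch(d, d, zero), q(d, d)), zero), zero, q(b, d)), S -> d, Y -> branch(one, branch(d, d, zero), q(d, d)) }, so Y -> branch(one, branch(d, d, zero), q(d, d)).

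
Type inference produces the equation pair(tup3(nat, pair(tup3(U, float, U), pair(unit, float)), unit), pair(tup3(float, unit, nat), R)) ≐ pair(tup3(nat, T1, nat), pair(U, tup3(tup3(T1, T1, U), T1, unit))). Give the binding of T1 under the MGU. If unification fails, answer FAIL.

FAIL

Decompose pair/2: tup3(nat, pair(tup3(U, float, U), pair(unit, float)), unit) ≐ tup3(nat, T1, nat),  pair(tup3(float, unit, nat), R) ≐ pair(U, tup3(tup3(T1, T1, U), T1, unit)).
Decompose tup3/3: nat ≐ nat,  pair(tup3(U, float, U), pair(unit, float)) ≐ T1,  unit ≐ nat.
Delete trivial equation nat ≐ nat.
Bind T1 := pair(tup3(U, float, U), pair(unit, float)); substituting into the one remaining equation that mentions T1 gives: pair(tup3(float, unit, nat), R) ≐ pair(U, tup3(tup3(pair(tup3(U, float, U), pair(unit, float)), pair(tup3(U, float, U), pair(unit, float)), U), pair(tup3(U, float, U), pair(unit, float)), unit)).
Clash: constants unit and nat differ; no unifier exists.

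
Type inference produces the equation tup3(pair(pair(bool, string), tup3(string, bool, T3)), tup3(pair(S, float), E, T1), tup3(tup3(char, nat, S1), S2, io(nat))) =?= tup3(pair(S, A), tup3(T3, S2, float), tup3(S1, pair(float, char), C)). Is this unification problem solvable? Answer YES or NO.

NO

Decompose tup3/3: pair(pair(bool, string), tup3(string, bool, T3)) =?= pair(S, A),  tup3(pair(S, float), E, T1) =?= tup3(T3, S2, float),  tup3(tup3(char, nat, S1), S2, io(nat)) =?= tup3(S1, pair(float, char), C).
Decompose pair/2: pair(bool, string) =?= S,  tup3(string, bool, T3) =?= A.
Bind S := pair(bool, string); substituting into the one remaining equation that mentions S gives: tup3(pair(pair(bool, string), float), E, T1) =?= tup3(T3, S2, float).
Bind A := tup3(string, bool, T3); no other remaining equation mentions A.
Decompose tup3/3: pair(pair(bool, string), float) =?= T3,  E =?= S2,  T1 =?= float.
Bind T3 := pair(pair(bool, string), float); no other remaining equation mentions T3. Substituting into the earlier binding gives A := tup3(string, bool, pair(pair(bool, string), float)).
Bind E := S2; no other remaining equation mentions E.
Bind T1 := float; no other remaining equation mentions T1.
Decompose tup3/3: tup3(char, nat, S1) =?= S1,  S2 =?= pair(float, char),  io(nat) =?= C.
Occurs check fails: S1 occurs in tup3(char, nat, S1); the equation S1 =?= tup3(char, nat, S1) has no finite solution.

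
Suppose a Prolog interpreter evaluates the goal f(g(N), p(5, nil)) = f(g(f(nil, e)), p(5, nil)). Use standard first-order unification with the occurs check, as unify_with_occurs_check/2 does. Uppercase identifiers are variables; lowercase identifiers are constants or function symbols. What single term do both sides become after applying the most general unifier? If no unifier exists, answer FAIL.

f(g(f(nil, e)), p(5, nil))

Decompose f/2: g(N) = g(f(nil, e)),  p(5, nil) = p(5, nil).
Decompose g/1: N = f(nil, e).
Bind N := f(nil, e); no other remaining equation mentions N.
Delete trivial equation p(5, nil) = p(5, nil).
Applying the MGU to either side gives f(g(f(nil, e)), p(5, nil)).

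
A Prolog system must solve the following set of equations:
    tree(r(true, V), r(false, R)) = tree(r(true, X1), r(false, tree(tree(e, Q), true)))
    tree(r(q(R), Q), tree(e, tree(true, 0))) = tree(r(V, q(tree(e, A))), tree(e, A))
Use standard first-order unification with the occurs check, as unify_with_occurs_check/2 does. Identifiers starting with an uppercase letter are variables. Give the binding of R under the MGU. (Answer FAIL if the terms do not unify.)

tree(tree(e, q(tree(e, tree(true, 0)))), true)

Decompose tree/2: r(true, V) = r(true, X1),  r(false, R) = r(false, tree(tree(e, Q), true)).
Decompose r/2: true = true,  V = X1.
Delete trivial equation true = true.
Bind V := X1; substituting into the one remaining equation that mentions V gives: tree(r(q(R), Q), tree(e, tree(true, 0))) = tree(r(X1, q(tree(e, A))), tree(e, A)).
Decompose r/2: false = false,  R = tree(tree(e, Q), true).
Delete trivial equation false = false.
Bind R := tree(tree(e, Q), true); substituting into the remaining equation gives: tree(r(q(tree(tree(e, Q), true)), Q), tree(e, tree(true, 0))) = tree(r(X1, q(tree(e, A))), tree(e, A)).
Decompose tree/2: r(q(tree(tree(e, Q), true)), Q) = r(X1, q(tree(e, A))),  tree(e, tree(true, 0)) = tree(e, A).
Decompose r/2: q(tree(tree(e, Q), true)) = X1,  Q = q(tree(e, A)).
Bind X1 := q(tree(tree(e, Q), true)); no other remaining equation mentions X1. Substituting into the earlier binding gives V := q(tree(tree(e, Q), true)).
Bind Q := q(tree(e, A)); no other remaining equation mentions Q. Substituting into the earlier bindings gives V := q(tree(tree(e, q(tree(e, A))), true)), R := tree(tree(e, q(tree(e, A))), true), X1 := q(tree(tree(e, q(tree(e, A))), true)).
Decompose tree/2: e = e,  tree(true, 0) = A.
Delete trivial equation e = e.
Bind A := tree(true, 0). Substituting into the earlier bindings gives V := q(tree(tree(e, q(tree(e, tree(true, 0)))), true)), R := tree(tree(e, q(tree(e, tree(true, 0)))), true), X1 := q(tree(tree(e, q(tree(e, tree(true, 0)))), true)), Q := q(tree(e, tree(true, 0))).
MGU = { V = q(tree(tree(e, q(tree(e, tree(true, 0)))), true)), R = tree(tree(e, q(tree(e, tree(true, 0)))), true), X1 = q(tree(tree(e, q(tree(e, tree(true, 0)))), true)), Q = q(tree(e, tree(true, 0))), A = tree(true, 0) }, so R = tree(tree(e, q(tree(e, tree(true, 0)))), true).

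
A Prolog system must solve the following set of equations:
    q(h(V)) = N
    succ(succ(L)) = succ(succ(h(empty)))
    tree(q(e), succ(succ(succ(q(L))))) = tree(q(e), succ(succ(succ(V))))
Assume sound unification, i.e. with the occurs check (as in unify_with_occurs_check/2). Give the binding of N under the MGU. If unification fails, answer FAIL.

Bind N := q(h(V)); no other remaining equation mentions N.
Decompose succ/1: succ(L) = succ(h(empty)).
Decompose succ/1: L = h(empty).
Bind L := h(empty); substituting into the remaining equation gives: tree(q(e), succ(succ(succ(q(h(empty)))))) = tree(q(e), succ(succ(succ(V)))).
Decompose tree/2: q(e) = q(e),  succ(succ(succ(q(h(empty))))) = succ(succ(succ(V))).
Delete trivial equation q(e) = q(e).
Decompose succ/1: succ(succ(q(h(empty)))) = succ(succ(V)).
Decompose succ/1: succ(q(h(empty))) = succ(V).
Decompose succ/1: q(h(empty)) = V.
Bind V := q(h(empty)). Substituting into the earlier binding gives N := q(h(q(h(empty)))).
MGU = { N = q(h(q(h(empty)))), L = h(empty), V = q(h(empty)) }, so N = q(h(q(h(empty)))).

q(h(q(h(empty))))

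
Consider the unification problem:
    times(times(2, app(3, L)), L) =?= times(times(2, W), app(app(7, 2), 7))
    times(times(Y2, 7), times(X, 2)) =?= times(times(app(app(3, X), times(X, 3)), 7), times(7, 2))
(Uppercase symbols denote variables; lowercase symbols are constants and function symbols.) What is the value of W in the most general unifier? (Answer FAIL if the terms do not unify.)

app(3, app(app(7, 2), 7))

Decompose times/2: times(2, app(3, L)) =?= times(2, W),  L =?= app(app(7, 2), 7).
Decompose times/2: 2 =?= 2,  app(3, L) =?= W.
Delete trivial equation 2 =?= 2.
Bind W := app(3, L); no other remaining equation mentions W.
Bind L := app(app(7, 2), 7); no other remaining equation mentions L. Substituting into the earlier binding gives W := app(3, app(app(7, 2), 7)).
Decompose times/2: times(Y2, 7) =?= times(app(app(3, X), times(X, 3)), 7),  times(X, 2) =?= times(7, 2).
Decompose times/2: Y2 =?= app(app(3, X), times(X, 3)),  7 =?= 7.
Bind Y2 := app(app(3, X), times(X, 3)); no other remaining equation mentions Y2.
Delete trivial equation 7 =?= 7.
Decompose times/2: X =?= 7,  2 =?= 2.
Bind X := 7; no other remaining equation mentions X. Substituting into the earlier binding gives Y2 := app(app(3, 7), times(7, 3)).
Delete trivial equation 2 =?= 2.
MGU = { W := app(3, app(app(7, 2), 7)), L := app(app(7, 2), 7), Y2 := app(app(3, 7), times(7, 3)), X := 7 }, so W := app(3, app(app(7, 2), 7)).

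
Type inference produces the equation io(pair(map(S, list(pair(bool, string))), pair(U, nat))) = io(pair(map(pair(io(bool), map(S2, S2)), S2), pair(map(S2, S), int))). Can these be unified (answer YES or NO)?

Decompose io/1: pair(map(S, list(pair(bool, string))), pair(U, nat)) = pair(map(pair(io(bool), map(S2, S2)), S2), pair(map(S2, S), int)).
Decompose pair/2: map(S, list(pair(bool, string))) = map(pair(io(bool), map(S2, S2)), S2),  pair(U, nat) = pair(map(S2, S), int).
Decompose map/2: S = pair(io(bool), map(S2, S2)),  list(pair(bool, string)) = S2.
Bind S := pair(io(bool), map(S2, S2)); substituting into the one remaining equation that mentions S gives: pair(U, nat) = pair(map(S2, pair(io(bool), map(S2, S2))), int).
Bind S2 := list(pair(bool, string)); substituting into the remaining equation gives: pair(U, nat) = pair(map(list(pair(bool, string)), pair(io(bool), map(list(pair(bool, string)), list(pair(bool, string))))), int). Substituting into the earlier binding gives S := pair(io(bool), map(list(pair(bool, string)), list(pair(bool, string)))).
Decompose pair/2: U = map(list(pair(bool, string)), pair(io(bool), map(list(pair(bool, string)), list(pair(bool, string))))),  nat = int.
Bind U := map(list(pair(bool, string)), pair(io(bool), map(list(pair(bool, string)), list(pair(bool, string))))); no other remaining equation mentions U.
Clash: constants nat and int differ; no unifier exists.

NO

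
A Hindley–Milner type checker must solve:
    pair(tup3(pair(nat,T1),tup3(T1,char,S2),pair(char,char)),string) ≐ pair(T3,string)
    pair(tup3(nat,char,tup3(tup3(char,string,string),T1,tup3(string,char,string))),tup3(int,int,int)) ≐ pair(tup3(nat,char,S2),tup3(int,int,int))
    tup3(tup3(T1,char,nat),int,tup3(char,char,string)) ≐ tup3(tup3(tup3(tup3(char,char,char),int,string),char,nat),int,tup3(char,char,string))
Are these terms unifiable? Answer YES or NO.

Decompose pair/2: tup3(pair(nat,T1),tup3(T1,char,S2),pair(char,char)) ≐ T3,  string ≐ string.
Bind T3 := tup3(pair(nat,T1),tup3(T1,char,S2),pair(char,char)); no other remaining equation mentions T3.
Delete trivial equation string ≐ string.
Decompose pair/2: tup3(nat,char,tup3(tup3(char,string,string),T1,tup3(string,char,string))) ≐ tup3(nat,char,S2),  tup3(int,int,int) ≐ tup3(int,int,int).
Decompose tup3/3: nat ≐ nat,  char ≐ char,  tup3(tup3(char,string,string),T1,tup3(string,char,string)) ≐ S2.
Delete trivial equation nat ≐ nat.
Delete trivial equation char ≐ char.
Bind S2 := tup3(tup3(char,string,string),T1,tup3(string,char,string)); no other remaining equation mentions S2. Substituting into the earlier binding gives T3 := tup3(pair(nat,T1),tup3(T1,char,tup3(tup3(char,string,string),T1,tup3(string,char,string))),pair(char,char)).
Delete trivial equation tup3(int,int,int) ≐ tup3(int,int,int).
Decompose tup3/3: tup3(T1,char,nat) ≐ tup3(tup3(tup3(char,char,char),int,string),char,nat),  int ≐ int,  tup3(char,char,string) ≐ tup3(char,char,string).
Decompose tup3/3: T1 ≐ tup3(tup3(char,char,char),int,string),  char ≐ char,  nat ≐ nat.
Bind T1 := tup3(tup3(char,char,char),int,string); no other remaining equation mentions T1. Substituting into the earlier bindings gives T3 := tup3(pair(nat,tup3(tup3(char,char,char),int,string)),tup3(tup3(tup3(char,char,char),int,string),char,tup3(tup3(char,string,string),tup3(tup3(char,char,char),int,string),tup3(string,char,string))),pair(char,char)), S2 := tup3(tup3(char,string,string),tup3(tup3(char,char,char),int,string),tup3(string,char,string)).
Delete trivial equation char ≐ char.
Delete trivial equation nat ≐ nat.
Delete trivial equation int ≐ int.
Delete trivial equation tup3(char,char,string) ≐ tup3(char,char,string).
No equations remain and no clash or occurs-check failure arose, so a unifier exists.

YES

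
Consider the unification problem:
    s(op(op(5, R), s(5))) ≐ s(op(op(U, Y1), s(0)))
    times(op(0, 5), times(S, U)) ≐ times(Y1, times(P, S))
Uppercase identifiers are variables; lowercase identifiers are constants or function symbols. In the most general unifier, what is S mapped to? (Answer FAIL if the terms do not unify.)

FAIL

Decompose s/1: op(op(5, R), s(5)) ≐ op(op(U, Y1), s(0)).
Decompose op/2: op(5, R) ≐ op(U, Y1),  s(5) ≐ s(0).
Decompose op/2: 5 ≐ U,  R ≐ Y1.
Bind U := 5; substituting into the one remaining equation that mentions U gives: times(op(0, 5), times(S, 5)) ≐ times(Y1, times(P, S)).
Bind R := Y1; no other remaining equation mentions R.
Decompose s/1: 5 ≐ 0.
Clash: constants 5 and 0 differ; no unifier exists.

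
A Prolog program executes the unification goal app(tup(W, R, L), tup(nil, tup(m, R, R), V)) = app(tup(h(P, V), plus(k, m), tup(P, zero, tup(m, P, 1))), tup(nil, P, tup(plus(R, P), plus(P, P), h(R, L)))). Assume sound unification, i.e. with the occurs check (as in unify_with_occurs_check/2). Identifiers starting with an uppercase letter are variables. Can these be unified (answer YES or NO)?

Decompose app/2: tup(W, R, L) = tup(h(P, V), plus(k, m), tup(P, zero, tup(m, P, 1))),  tup(nil, tup(m, R, R), V) = tup(nil, P, tup(plus(R, P), plus(P, P), h(R, L))).
Decompose tup/3: W = h(P, V),  R = plus(k, m),  L = tup(P, zero, tup(m, P, 1)).
Bind W := h(P, V); no other remaining equation mentions W.
Bind R := plus(k, m); substituting into the one remaining equation that mentions R gives: tup(nil, tup(m, plus(k, m), plus(k, m)), V) = tup(nil, P, tup(plus(plus(k, m), P), plus(P, P), h(plus(k, m), L))).
Bind L := tup(P, zero, tup(m, P, 1)); substituting into the remaining equation gives: tup(nil, tup(m, plus(k, m), plus(k, m)), V) = tup(nil, P, tup(plus(plus(k, m), P), plus(P, P), h(plus(k, m), tup(P, zero, tup(m, P, 1))))).
Decompose tup/3: nil = nil,  tup(m, plus(k, m), plus(k, m)) = P,  V = tup(plus(plus(k, m), P), plus(P, P), h(plus(k, m), tup(P, zero, tup(m, P, 1)))).
Delete trivial equation nil = nil.
Bind P := tup(m, plus(k, m), plus(k, m)); substituting into the remaining equation gives: V = tup(plus(plus(k, m), tup(m, plus(k, m), plus(k, m))), plus(tup(m, plus(k, m), plus(k, m)), tup(m, plus(k, m), plus(k, m))), h(plus(k, m), tup(tup(m, plus(k, m), plus(k, m)), zero, tup(m, tup(m, plus(k, m), plus(k, m)), 1)))). Substituting into the earlier bindings gives W := h(tup(m, plus(k, m), plus(k, m)), V), L := tup(tup(m, plus(k, m), plus(k, m)), zero, tup(m, tup(m, plus(k, m), plus(k, m)), 1)).
Bind V := tup(plus(plus(k, m), tup(m, plus(k, m), plus(k, m))), plus(tup(m, plus(k, m), plus(k, m)), tup(m, plus(k, m), plus(k, m))), h(plus(k, m), tup(tup(m, plus(k, m), plus(k, m)), zero, tup(m, tup(m, plus(k, m), plus(k, m)), 1)))). Substituting into the earlier binding gives W := h(tup(m, plus(k, m), plus(k, m)), tup(plus(plus(k, m), tup(m, plus(k, m), plus(k, m))), plus(tup(m, plus(k, m), plus(k, m)), tup(m, plus(k, m), plus(k, m))), h(plus(k, m), tup(tup(m, plus(k, m), plus(k, m)), zero, tup(m, tup(m, plus(k, m), plus(k, m)), 1))))).
No equations remain and no clash or occurs-check failure arose, so a unifier exists.

YES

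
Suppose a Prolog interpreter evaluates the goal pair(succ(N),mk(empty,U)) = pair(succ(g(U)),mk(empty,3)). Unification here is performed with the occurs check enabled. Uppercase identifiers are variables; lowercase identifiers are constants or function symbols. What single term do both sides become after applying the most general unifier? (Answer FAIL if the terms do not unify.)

pair(succ(g(3)),mk(empty,3))

Decompose pair/2: succ(N) = succ(g(U)),  mk(empty,U) = mk(empty,3).
Decompose succ/1: N = g(U).
Bind N := g(U); no other remaining equation mentions N.
Decompose mk/2: empty = empty,  U = 3.
Delete trivial equation empty = empty.
Bind U := 3. Substituting into the earlier binding gives N := g(3).
Applying the MGU to either side gives pair(succ(g(3)),mk(empty,3)).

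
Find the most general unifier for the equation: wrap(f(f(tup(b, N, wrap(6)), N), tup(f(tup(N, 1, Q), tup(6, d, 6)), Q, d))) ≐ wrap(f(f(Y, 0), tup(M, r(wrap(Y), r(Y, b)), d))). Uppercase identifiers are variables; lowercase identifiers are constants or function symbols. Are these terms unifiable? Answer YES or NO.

Decompose wrap/1: f(f(tup(b, N, wrap(6)), N), tup(f(tup(N, 1, Q), tup(6, d, 6)), Q, d)) ≐ f(f(Y, 0), tup(M, r(wrap(Y), r(Y, b)), d)).
Decompose f/2: f(tup(b, N, wrap(6)), N) ≐ f(Y, 0),  tup(f(tup(N, 1, Q), tup(6, d, 6)), Q, d) ≐ tup(M, r(wrap(Y), r(Y, b)), d).
Decompose f/2: tup(b, N, wrap(6)) ≐ Y,  N ≐ 0.
Bind Y := tup(b, N, wrap(6)); substituting into the one remaining equation that mentions Y gives: tup(f(tup(N, 1, Q), tup(6, d, 6)), Q, d) ≐ tup(M, r(wrap(tup(b, N, wrap(6))), r(tup(b, N, wrap(6)), b)), d).
Bind N := 0; substituting into the remaining equation gives: tup(f(tup(0, 1, Q), tup(6, d, 6)), Q, d) ≐ tup(M, r(wrap(tup(b, 0, wrap(6))), r(tup(b, 0, wrap(6)), b)), d). Substituting into the earlier binding gives Y := tup(b, 0, wrap(6)).
Decompose tup/3: f(tup(0, 1, Q), tup(6, d, 6)) ≐ M,  Q ≐ r(wrap(tup(b, 0, wrap(6))), r(tup(b, 0, wrap(6)), b)),  d ≐ d.
Bind M := f(tup(0, 1, Q), tup(6, d, 6)); no other remaining equation mentions M.
Bind Q := r(wrap(tup(b, 0, wrap(6))), r(tup(b, 0, wrap(6)), b)); no other remaining equation mentions Q. Substituting into the earlier binding gives M := f(tup(0, 1, r(wrap(tup(b, 0, wrap(6))), r(tup(b, 0, wrap(6)), b))), tup(6, d, 6)).
Delete trivial equation d ≐ d.
No equations remain and no clash or occurs-check failure arose, so a unifier exists.

YES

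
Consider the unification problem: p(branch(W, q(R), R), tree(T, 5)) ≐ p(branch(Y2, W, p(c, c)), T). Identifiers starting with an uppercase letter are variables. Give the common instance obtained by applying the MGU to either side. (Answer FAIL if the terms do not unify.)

Decompose p/2: branch(W, q(R), R) ≐ branch(Y2, W, p(c, c)),  tree(T, 5) ≐ T.
Decompose branch/3: W ≐ Y2,  q(R) ≐ W,  R ≐ p(c, c).
Bind W := Y2; substituting into the one remaining equation that mentions W gives: q(R) ≐ Y2.
Bind Y2 := q(R); no other remaining equation mentions Y2. Substituting into the earlier binding gives W := q(R).
Bind R := p(c, c); no other remaining equation mentions R. Substituting into the earlier bindings gives W := q(p(c, c)), Y2 := q(p(c, c)).
Occurs check fails: T occurs in tree(T, 5); the equation T ≐ tree(T, 5) has no finite solution.

FAIL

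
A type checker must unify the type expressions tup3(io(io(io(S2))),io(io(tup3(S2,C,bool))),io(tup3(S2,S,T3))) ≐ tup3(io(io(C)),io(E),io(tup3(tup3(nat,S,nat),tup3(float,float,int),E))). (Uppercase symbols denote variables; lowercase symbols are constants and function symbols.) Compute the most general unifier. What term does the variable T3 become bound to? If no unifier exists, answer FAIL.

io(tup3(tup3(nat,tup3(float,float,int),nat),io(tup3(nat,tup3(float,float,int),nat)),bool))

Decompose tup3/3: io(io(io(S2))) ≐ io(io(C)),  io(io(tup3(S2,C,bool))) ≐ io(E),  io(tup3(S2,S,T3)) ≐ io(tup3(tup3(nat,S,nat),tup3(float,float,int),E)).
Decompose io/1: io(io(S2)) ≐ io(C).
Decompose io/1: io(S2) ≐ C.
Bind C := io(S2); substituting into the one remaining equation that mentions C gives: io(io(tup3(S2,io(S2),bool))) ≐ io(E).
Decompose io/1: io(tup3(S2,io(S2),bool)) ≐ E.
Bind E := io(tup3(S2,io(S2),bool)); substituting into the remaining equation gives: io(tup3(S2,S,T3)) ≐ io(tup3(tup3(nat,S,nat),tup3(float,float,int),io(tup3(S2,io(S2),bool)))).
Decompose io/1: tup3(S2,S,T3) ≐ tup3(tup3(nat,S,nat),tup3(float,float,int),io(tup3(S2,io(S2),bool))).
Decompose tup3/3: S2 ≐ tup3(nat,S,nat),  S ≐ tup3(float,float,int),  T3 ≐ io(tup3(S2,io(S2),bool)).
Bind S2 := tup3(nat,S,nat); substituting into the one remaining equation that mentions S2 gives: T3 ≐ io(tup3(tup3(nat,S,nat),io(tup3(nat,S,nat)),bool)). Substituting into the earlier bindings gives C := io(tup3(nat,S,nat)), E := io(tup3(tup3(nat,S,nat),io(tup3(nat,S,nat)),bool)).
Bind S := tup3(float,float,int); substituting into the remaining equation gives: T3 ≐ io(tup3(tup3(nat,tup3(float,float,int),nat),io(tup3(nat,tup3(float,float,int),nat)),bool)). Substituting into the earlier bindings gives C := io(tup3(nat,tup3(float,float,int),nat)), E := io(tup3(tup3(nat,tup3(float,float,int),nat),io(tup3(nat,tup3(float,float,int),nat)),bool)), S2 := tup3(nat,tup3(float,float,int),nat).
Bind T3 := io(tup3(tup3(nat,tup3(float,float,int),nat),io(tup3(nat,tup3(float,float,int),nat)),bool)).
MGU = { C ↦ io(tup3(nat,tup3(float,float,int),nat)), E ↦ io(tup3(tup3(nat,tup3(float,float,int),nat),io(tup3(nat,tup3(float,float,int),nat)),bool)), S2 ↦ tup3(nat,tup3(float,float,int),nat), S ↦ tup3(float,float,int), T3 ↦ io(tup3(tup3(nat,tup3(float,float,int),nat),io(tup3(nat,tup3(float,float,int),nat)),bool)) }, so T3 ↦ io(tup3(tup3(nat,tup3(float,float,int),nat),io(tup3(nat,tup3(float,float,int),nat)),bool)).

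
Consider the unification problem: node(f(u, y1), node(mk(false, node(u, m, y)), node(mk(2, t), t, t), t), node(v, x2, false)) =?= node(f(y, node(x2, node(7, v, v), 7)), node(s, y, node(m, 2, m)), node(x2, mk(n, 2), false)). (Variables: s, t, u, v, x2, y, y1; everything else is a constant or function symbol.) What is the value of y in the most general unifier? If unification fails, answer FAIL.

node(mk(2, node(m, 2, m)), node(m, 2, m), node(m, 2, m))

Decompose node/3: f(u, y1) =?= f(y, node(x2, node(7, v, v), 7)),  node(mk(false, node(u, m, y)), node(mk(2, t), t, t), t) =?= node(s, y, node(m, 2, m)),  node(v, x2, false) =?= node(x2, mk(n, 2), false).
Decompose f/2: u =?= y,  y1 =?= node(x2, node(7, v, v), 7).
Bind u := y; substituting into the one remaining equation that mentions u gives: node(mk(false, node(y, m, y)), node(mk(2, t), t, t), t) =?= node(s, y, node(m, 2, m)).
Bind y1 := node(x2, node(7, v, v), 7); no other remaining equation mentions y1.
Decompose node/3: mk(false, node(y, m, y)) =?= s,  node(mk(2, t), t, t) =?= y,  t =?= node(m, 2, m).
Bind s := mk(false, node(y, m, y)); no other remaining equation mentions s.
Bind y := node(mk(2, t), t, t); no other remaining equation mentions y. Substituting into the earlier bindings gives u := node(mk(2, t), t, t), s := mk(false, node(node(mk(2, t), t, t), m, node(mk(2, t), t, t))).
Bind t := node(m, 2, m); no other remaining equation mentions t. Substituting into the earlier bindings gives u := node(mk(2, node(m, 2, m)), node(m, 2, m), node(m, 2, m)), s := mk(false, node(node(mk(2, node(m, 2, m)), node(m, 2, m), node(m, 2, m)), m, node(mk(2, node(m, 2, m)), node(m, 2, m), node(m, 2, m)))), y := node(mk(2, node(m, 2, m)), node(m, 2, m), node(m, 2, m)).
Decompose node/3: v =?= x2,  x2 =?= mk(n, 2),  false =?= false.
Bind v := x2; no other remaining equation mentions v. Substituting into the earlier binding gives y1 := node(x2, node(7, x2, x2), 7).
Bind x2 := mk(n, 2); no other remaining equation mentions x2. Substituting into the earlier bindings gives y1 := node(mk(n, 2), node(7, mk(n, 2), mk(n, 2)), 7), v := mk(n, 2).
Delete trivial equation false =?= false.
MGU = { u := node(mk(2, node(m, 2, m)), node(m, 2, m), node(m, 2, m)), y1 := node(mk(n, 2), node(7, mk(n, 2), mk(n, 2)), 7), s := mk(false, node(node(mk(2, node(m, 2, m)), node(m, 2, m), node(m, 2, m)), m, node(mk(2, node(m, 2, m)), node(m, 2, m), node(m, 2, m)))), y := node(mk(2, node(m, 2, m)), node(m, 2, m), node(m, 2, m)), t := node(m, 2, m), v := mk(n, 2), x2 := mk(n, 2) }, so y := node(mk(2, node(m, 2, m)), node(m, 2, m), node(m, 2, m)).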